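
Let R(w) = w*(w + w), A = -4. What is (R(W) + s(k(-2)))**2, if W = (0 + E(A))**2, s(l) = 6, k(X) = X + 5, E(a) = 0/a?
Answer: 36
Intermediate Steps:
E(a) = 0
k(X) = 5 + X
W = 0 (W = (0 + 0)**2 = 0**2 = 0)
R(w) = 2*w**2 (R(w) = w*(2*w) = 2*w**2)
(R(W) + s(k(-2)))**2 = (2*0**2 + 6)**2 = (2*0 + 6)**2 = (0 + 6)**2 = 6**2 = 36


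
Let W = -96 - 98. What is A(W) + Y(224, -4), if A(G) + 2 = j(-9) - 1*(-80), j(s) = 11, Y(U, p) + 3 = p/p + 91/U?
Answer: 2797/32 ≈ 87.406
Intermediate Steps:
Y(U, p) = -2 + 91/U (Y(U, p) = -3 + (p/p + 91/U) = -3 + (1 + 91/U) = -2 + 91/U)
W = -194
A(G) = 89 (A(G) = -2 + (11 - 1*(-80)) = -2 + (11 + 80) = -2 + 91 = 89)
A(W) + Y(224, -4) = 89 + (-2 + 91/224) = 89 + (-2 + 91*(1/224)) = 89 + (-2 + 13/32) = 89 - 51/32 = 2797/32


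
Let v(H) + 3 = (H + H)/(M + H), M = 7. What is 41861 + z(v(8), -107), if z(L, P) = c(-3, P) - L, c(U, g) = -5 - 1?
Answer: 627854/15 ≈ 41857.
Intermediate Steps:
c(U, g) = -6
v(H) = -3 + 2*H/(7 + H) (v(H) = -3 + (H + H)/(7 + H) = -3 + (2*H)/(7 + H) = -3 + 2*H/(7 + H))
z(L, P) = -6 - L
41861 + z(v(8), -107) = 41861 + (-6 - (-21 - 1*8)/(7 + 8)) = 41861 + (-6 - (-21 - 8)/15) = 41861 + (-6 - (-29)/15) = 41861 + (-6 - 1*(-29/15)) = 41861 + (-6 + 29/15) = 41861 - 61/15 = 627854/15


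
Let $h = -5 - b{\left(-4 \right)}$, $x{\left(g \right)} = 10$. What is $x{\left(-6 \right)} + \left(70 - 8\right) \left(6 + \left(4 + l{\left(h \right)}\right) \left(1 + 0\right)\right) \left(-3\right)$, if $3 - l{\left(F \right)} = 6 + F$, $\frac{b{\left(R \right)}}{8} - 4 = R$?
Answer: $-2222$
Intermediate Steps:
$b{\left(R \right)} = 32 + 8 R$
$h = -5$ ($h = -5 - \left(32 + 8 \left(-4\right)\right) = -5 - \left(32 - 32\right) = -5 - 0 = -5 + 0 = -5$)
$l{\left(F \right)} = -3 - F$ ($l{\left(F \right)} = 3 - \left(6 + F\right) = -3 - F$)
$x{\left(-6 \right)} + \left(70 - 8\right) \left(6 + \left(4 + l{\left(h \right)}\right) \left(1 + 0\right)\right) \left(-3\right) = 10 + \left(70 - 8\right) \left(6 + \left(4 - -2\right) \left(1 + 0\right)\right) \left(-3\right) = 10 + \left(70 - 8\right) \left(6 + \left(4 + \left(-3 + 5\right)\right) 1\right) \left(-3\right) = 10 + 62 \left(6 + \left(4 + 2\right) 1\right) \left(-3\right) = 10 + 62 \left(6 + 6 \cdot 1\right) \left(-3\right) = 10 + 62 \left(6 + 6\right) \left(-3\right) = 10 + 62 \cdot 12 \left(-3\right) = 10 + 62 \left(-36\right) = 10 - 2232 = -2222$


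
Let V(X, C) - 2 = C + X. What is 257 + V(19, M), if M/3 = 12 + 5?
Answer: 329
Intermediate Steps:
M = 51 (M = 3*(12 + 5) = 3*17 = 51)
V(X, C) = 2 + C + X (V(X, C) = 2 + (C + X) = 2 + C + X)
257 + V(19, M) = 257 + (2 + 51 + 19) = 257 + 72 = 329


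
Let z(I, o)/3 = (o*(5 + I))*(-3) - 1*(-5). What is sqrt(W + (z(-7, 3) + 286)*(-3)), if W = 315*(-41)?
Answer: 2*I*sqrt(3495) ≈ 118.24*I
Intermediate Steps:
W = -12915
z(I, o) = 15 - 9*o*(5 + I) (z(I, o) = 3*((o*(5 + I))*(-3) - 1*(-5)) = 3*(-3*o*(5 + I) + 5) = 3*(5 - 3*o*(5 + I)) = 15 - 9*o*(5 + I))
sqrt(W + (z(-7, 3) + 286)*(-3)) = sqrt(-12915 + ((15 - 45*3 - 9*(-7)*3) + 286)*(-3)) = sqrt(-12915 + ((15 - 135 + 189) + 286)*(-3)) = sqrt(-12915 + (69 + 286)*(-3)) = sqrt(-12915 + 355*(-3)) = sqrt(-12915 - 1065) = sqrt(-13980) = 2*I*sqrt(3495)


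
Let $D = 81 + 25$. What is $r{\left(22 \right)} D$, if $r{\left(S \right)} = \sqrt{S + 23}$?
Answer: $318 \sqrt{5} \approx 711.07$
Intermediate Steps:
$r{\left(S \right)} = \sqrt{23 + S}$
$D = 106$
$r{\left(22 \right)} D = \sqrt{23 + 22} \cdot 106 = \sqrt{45} \cdot 106 = 3 \sqrt{5} \cdot 106 = 318 \sqrt{5}$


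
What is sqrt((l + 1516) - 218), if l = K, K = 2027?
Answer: 5*sqrt(133) ≈ 57.663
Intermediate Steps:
l = 2027
sqrt((l + 1516) - 218) = sqrt((2027 + 1516) - 218) = sqrt(3543 - 218) = sqrt(3325) = 5*sqrt(133)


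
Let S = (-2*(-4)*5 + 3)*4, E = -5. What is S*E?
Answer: -860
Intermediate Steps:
S = 172 (S = (8*5 + 3)*4 = (40 + 3)*4 = 43*4 = 172)
S*E = 172*(-5) = -860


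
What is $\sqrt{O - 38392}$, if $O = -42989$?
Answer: $i \sqrt{81381} \approx 285.27 i$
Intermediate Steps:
$\sqrt{O - 38392} = \sqrt{-42989 - 38392} = \sqrt{-81381} = i \sqrt{81381}$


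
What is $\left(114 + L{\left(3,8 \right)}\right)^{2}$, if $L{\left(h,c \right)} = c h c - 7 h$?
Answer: $81225$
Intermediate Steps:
$L{\left(h,c \right)} = - 7 h + h c^{2}$ ($L{\left(h,c \right)} = h c^{2} - 7 h = - 7 h + h c^{2}$)
$\left(114 + L{\left(3,8 \right)}\right)^{2} = \left(114 + 3 \left(-7 + 8^{2}\right)\right)^{2} = \left(114 + 3 \left(-7 + 64\right)\right)^{2} = \left(114 + 3 \cdot 57\right)^{2} = \left(114 + 171\right)^{2} = 285^{2} = 81225$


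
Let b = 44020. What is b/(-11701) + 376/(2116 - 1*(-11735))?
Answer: -605321444/162070551 ≈ -3.7349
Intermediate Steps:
b/(-11701) + 376/(2116 - 1*(-11735)) = 44020/(-11701) + 376/(2116 - 1*(-11735)) = 44020*(-1/11701) + 376/(2116 + 11735) = -44020/11701 + 376/13851 = -605321444/162070551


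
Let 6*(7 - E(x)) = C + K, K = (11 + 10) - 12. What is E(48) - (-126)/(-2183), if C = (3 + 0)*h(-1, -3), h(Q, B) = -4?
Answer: 32493/4366 ≈ 7.4423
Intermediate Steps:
C = -12 (C = (3 + 0)*(-4) = 3*(-4) = -12)
K = 9 (K = 21 - 12 = 9)
E(x) = 15/2 (E(x) = 7 - (-12 + 9)/6 = 7 - ⅙*(-3) = 7 + ½ = 15/2)
E(48) - (-126)/(-2183) = 15/2 - (-126)/(-2183) = 15/2 - (-126)*(-1)/2183 = 15/2 - 1*126/2183 = 15/2 - 126/2183 = 32493/4366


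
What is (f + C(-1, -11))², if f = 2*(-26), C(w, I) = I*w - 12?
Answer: 2809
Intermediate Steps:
C(w, I) = -12 + I*w
f = -52
(f + C(-1, -11))² = (-52 + (-12 - 11*(-1)))² = (-52 + (-12 + 11))² = (-52 - 1)² = (-53)² = 2809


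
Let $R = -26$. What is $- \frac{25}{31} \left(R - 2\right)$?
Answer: $\frac{700}{31} \approx 22.581$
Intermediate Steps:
$- \frac{25}{31} \left(R - 2\right) = - \frac{25}{31} \left(-26 - 2\right) = \left(-25\right) \frac{1}{31} \left(-28\right) = \left(- \frac{25}{31}\right) \left(-28\right) = \frac{700}{31}$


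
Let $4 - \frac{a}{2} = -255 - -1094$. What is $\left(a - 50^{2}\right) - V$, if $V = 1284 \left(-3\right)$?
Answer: $-318$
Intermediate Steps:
$V = -3852$
$a = -1670$ ($a = 8 - 2 \left(-255 - -1094\right) = 8 - 2 \left(-255 + 1094\right) = 8 - 1678 = -1670$)
$\left(a - 50^{2}\right) - V = \left(-1670 - 50^{2}\right) - -3852 = \left(-1670 - 2500\right) + 3852 = -4170 + 3852 = -318$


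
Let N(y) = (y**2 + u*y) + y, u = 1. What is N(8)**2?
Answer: 6400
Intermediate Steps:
N(y) = y**2 + 2*y (N(y) = (y**2 + 1*y) + y = (y**2 + y) + y = (y + y**2) + y = y**2 + 2*y)
N(8)**2 = (8*(2 + 8))**2 = (8*10)**2 = 80**2 = 6400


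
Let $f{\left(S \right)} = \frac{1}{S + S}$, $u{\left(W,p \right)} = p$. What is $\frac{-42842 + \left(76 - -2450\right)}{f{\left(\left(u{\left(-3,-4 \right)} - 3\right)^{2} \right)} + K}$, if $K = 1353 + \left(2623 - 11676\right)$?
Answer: $\frac{3950968}{754599} \approx 5.2358$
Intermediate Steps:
$K = -7700$ ($K = 1353 - 9053 = -7700$)
$f{\left(S \right)} = \frac{1}{2 S}$
$\frac{-42842 + \left(76 - -2450\right)}{f{\left(\left(u{\left(-3,-4 \right)} - 3\right)^{2} \right)} + K} = \frac{-42842 + \left(76 - -2450\right)}{\frac{1}{2 \left(-4 - 3\right)^{2}} - 7700} = \frac{-42842 + \left(76 + 2450\right)}{\frac{1}{2 \left(-7\right)^{2}} - 7700} = \frac{-42842 + 2526}{\frac{1}{2 \cdot 49} - 7700} = - \frac{40316}{\frac{1}{2} \cdot \frac{1}{49} - 7700} = - \frac{40316}{\frac{1}{98} - 7700} = - \frac{40316}{- \frac{754599}{98}} = \left(-40316\right) \left(- \frac{98}{754599}\right) = \frac{3950968}{754599}$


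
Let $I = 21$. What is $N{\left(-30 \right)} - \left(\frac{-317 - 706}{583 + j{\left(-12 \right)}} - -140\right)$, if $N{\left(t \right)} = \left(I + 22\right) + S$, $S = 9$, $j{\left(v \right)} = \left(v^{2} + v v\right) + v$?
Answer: $- \frac{74569}{859} \approx -86.809$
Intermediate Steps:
$j{\left(v \right)} = v + 2 v^{2}$ ($j{\left(v \right)} = \left(v^{2} + v^{2}\right) + v = 2 v^{2} + v = v + 2 v^{2}$)
$N{\left(t \right)} = 52$ ($N{\left(t \right)} = \left(21 + 22\right) + 9 = 43 + 9 = 52$)
$N{\left(-30 \right)} - \left(\frac{-317 - 706}{583 + j{\left(-12 \right)}} - -140\right) = 52 - \left(\frac{-317 - 706}{583 - 12 \left(1 + 2 \left(-12\right)\right)} - -140\right) = 52 - \left(- \frac{1023}{583 - 12 \left(1 - 24\right)} + 140\right) = 52 - \left(- \frac{1023}{583 - -276} + 140\right) = 52 - \left(- \frac{1023}{583 + 276} + 140\right) = 52 - \left(- \frac{1023}{859} + 140\right) = 52 - \frac{119237}{859} = - \frac{74569}{859}$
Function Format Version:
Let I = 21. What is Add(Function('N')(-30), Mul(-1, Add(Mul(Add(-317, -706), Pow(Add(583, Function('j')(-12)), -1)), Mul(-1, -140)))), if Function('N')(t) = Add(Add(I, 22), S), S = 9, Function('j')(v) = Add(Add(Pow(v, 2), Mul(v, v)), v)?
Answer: Rational(-74569, 859) ≈ -86.809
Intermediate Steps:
Function('j')(v) = Add(v, Mul(2, Pow(v, 2))) (Function('j')(v) = Add(Add(Pow(v, 2), Pow(v, 2)), v) = Add(Mul(2, Pow(v, 2)), v) = Add(v, Mul(2, Pow(v, 2))))
Function('N')(t) = 52 (Function('N')(t) = Add(Add(21, 22), 9) = Add(43, 9) = 52)
Add(Function('N')(-30), Mul(-1, Add(Mul(Add(-317, -706), Pow(Add(583, Function('j')(-12)), -1)), Mul(-1, -140)))) = Add(52, Mul(-1, Add(Mul(Add(-317, -706), Pow(Add(583, Mul(-12, Add(1, Mul(2, -12)))), -1)), Mul(-1, -140)))) = Add(52, Mul(-1, Add(Mul(-1023, Pow(Add(583, Mul(-12, Add(1, -24))), -1)), 140))) = Add(52, Mul(-1, Add(Mul(-1023, Pow(Add(583, Mul(-12, -23)), -1)), 140))) = Add(52, Mul(-1, Add(Mul(-1023, Pow(Add(583, 276), -1)), 140))) = Add(52, Mul(-1, Add(Mul(-1023, Pow(859, -1)), 140))) = Add(52, Mul(-1, Add(Mul(-1023, Rational(1, 859)), 140))) = Add(52, Mul(-1, Add(Rational(-1023, 859), 140))) = Add(52, Mul(-1, Rational(119237, 859))) = Add(52, Rational(-119237, 859)) = Rational(-74569, 859)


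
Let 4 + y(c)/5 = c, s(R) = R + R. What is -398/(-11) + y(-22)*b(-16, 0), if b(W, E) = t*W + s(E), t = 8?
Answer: 183438/11 ≈ 16676.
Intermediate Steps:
s(R) = 2*R
y(c) = -20 + 5*c
b(W, E) = 2*E + 8*W (b(W, E) = 8*W + 2*E = 2*E + 8*W)
-398/(-11) + y(-22)*b(-16, 0) = -398/(-11) + (-20 + 5*(-22))*(2*0 + 8*(-16)) = -398*(-1/11) + (-20 - 110)*(0 - 128) = 398/11 - 130*(-128) = 398/11 + 16640 = 183438/11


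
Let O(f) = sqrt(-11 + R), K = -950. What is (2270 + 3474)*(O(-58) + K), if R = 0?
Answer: -5456800 + 5744*I*sqrt(11) ≈ -5.4568e+6 + 19051.0*I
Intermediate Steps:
O(f) = I*sqrt(11) (O(f) = sqrt(-11 + 0) = sqrt(-11) = I*sqrt(11))
(2270 + 3474)*(O(-58) + K) = (2270 + 3474)*(I*sqrt(11) - 950) = 5744*(-950 + I*sqrt(11)) = -5456800 + 5744*I*sqrt(11)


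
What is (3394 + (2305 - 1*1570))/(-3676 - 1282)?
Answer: -4129/4958 ≈ -0.83280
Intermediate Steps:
(3394 + (2305 - 1*1570))/(-3676 - 1282) = (3394 + (2305 - 1570))/(-4958) = (3394 + 735)*(-1/4958) = 4129*(-1/4958) = -4129/4958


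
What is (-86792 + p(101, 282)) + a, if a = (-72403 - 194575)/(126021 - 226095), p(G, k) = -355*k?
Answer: -9351881885/50037 ≈ -1.8690e+5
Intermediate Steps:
a = 133489/50037 (a = -266978/(-100074) = -266978*(-1/100074) = 133489/50037 ≈ 2.6678)
(-86792 + p(101, 282)) + a = (-86792 - 355*282) + 133489/50037 = (-86792 - 100110) + 133489/50037 = -186902 + 133489/50037 = -9351881885/50037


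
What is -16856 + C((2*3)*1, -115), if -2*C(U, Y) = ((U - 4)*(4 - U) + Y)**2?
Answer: -47873/2 ≈ -23937.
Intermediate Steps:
C(U, Y) = -(Y + (-4 + U)*(4 - U))**2/2 (C(U, Y) = -((U - 4)*(4 - U) + Y)**2/2 = -((-4 + U)*(4 - U) + Y)**2/2 = -(Y + (-4 + U)*(4 - U))**2/2)
-16856 + C((2*3)*1, -115) = -16856 - (16 + ((2*3)*1)**2 - 1*(-115) - 8*2*3)**2/2 = -16856 - (16 + (6*1)**2 + 115 - 48)**2/2 = -16856 - (16 + 6**2 + 115 - 8*6)**2/2 = -16856 - (16 + 36 + 115 - 48)**2/2 = -16856 - 1/2*119**2 = -16856 - 1/2*14161 = -16856 - 14161/2 = -47873/2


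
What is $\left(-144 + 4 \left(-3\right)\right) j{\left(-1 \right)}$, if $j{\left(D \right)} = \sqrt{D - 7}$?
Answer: $- 312 i \sqrt{2} \approx - 441.23 i$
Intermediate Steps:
$j{\left(D \right)} = \sqrt{-7 + D}$
$\left(-144 + 4 \left(-3\right)\right) j{\left(-1 \right)} = \left(-144 + 4 \left(-3\right)\right) \sqrt{-7 - 1} = \left(-144 - 12\right) \sqrt{-8} = - 156 \cdot 2 i \sqrt{2} = - 312 i \sqrt{2}$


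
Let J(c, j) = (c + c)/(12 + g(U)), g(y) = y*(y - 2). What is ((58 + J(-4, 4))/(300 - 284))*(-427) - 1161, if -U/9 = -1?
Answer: -1623617/600 ≈ -2706.0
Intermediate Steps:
U = 9 (U = -9*(-1) = 9)
g(y) = y*(-2 + y)
J(c, j) = 2*c/75 (J(c, j) = (c + c)/(12 + 9*(-2 + 9)) = (2*c)/(12 + 9*7) = (2*c)/(12 + 63) = (2*c)/75 = (2*c)*(1/75) = 2*c/75)
((58 + J(-4, 4))/(300 - 284))*(-427) - 1161 = ((58 + (2/75)*(-4))/(300 - 284))*(-427) - 1161 = ((58 - 8/75)/16)*(-427) - 1161 = ((4342/75)*(1/16))*(-427) - 1161 = (2171/600)*(-427) - 1161 = -927017/600 - 1161 = -1623617/600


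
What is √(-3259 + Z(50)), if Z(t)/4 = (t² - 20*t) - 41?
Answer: √2577 ≈ 50.764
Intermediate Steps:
Z(t) = -164 - 80*t + 4*t² (Z(t) = 4*((t² - 20*t) - 41) = 4*(-41 + t² - 20*t) = -164 - 80*t + 4*t²)
√(-3259 + Z(50)) = √(-3259 + (-164 - 80*50 + 4*50²)) = √(-3259 + (-164 - 4000 + 4*2500)) = √(-3259 + (-164 - 4000 + 10000)) = √(-3259 + 5836) = √2577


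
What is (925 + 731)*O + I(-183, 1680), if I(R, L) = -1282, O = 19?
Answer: 30182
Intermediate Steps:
(925 + 731)*O + I(-183, 1680) = (925 + 731)*19 - 1282 = 1656*19 - 1282 = 31464 - 1282 = 30182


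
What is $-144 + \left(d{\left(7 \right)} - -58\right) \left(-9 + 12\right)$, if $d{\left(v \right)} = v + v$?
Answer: $72$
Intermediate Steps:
$d{\left(v \right)} = 2 v$
$-144 + \left(d{\left(7 \right)} - -58\right) \left(-9 + 12\right) = -144 + \left(2 \cdot 7 - -58\right) \left(-9 + 12\right) = -144 + \left(14 + 58\right) 3 = -144 + 72 \cdot 3 = -144 + 216 = 72$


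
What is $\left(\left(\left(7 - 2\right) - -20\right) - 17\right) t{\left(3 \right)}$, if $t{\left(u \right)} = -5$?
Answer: $-40$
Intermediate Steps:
$\left(\left(\left(7 - 2\right) - -20\right) - 17\right) t{\left(3 \right)} = \left(\left(\left(7 - 2\right) - -20\right) - 17\right) \left(-5\right) = \left(\left(5 + 20\right) - 17\right) \left(-5\right) = \left(25 - 17\right) \left(-5\right) = 8 \left(-5\right) = -40$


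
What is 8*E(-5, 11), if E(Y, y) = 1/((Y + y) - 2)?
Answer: 2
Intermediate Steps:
E(Y, y) = 1/(-2 + Y + y)
8*E(-5, 11) = 8/(-2 - 5 + 11) = 8/4 = 8*(1/4) = 2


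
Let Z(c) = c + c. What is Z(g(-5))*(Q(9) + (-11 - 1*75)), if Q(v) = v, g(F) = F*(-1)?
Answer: -770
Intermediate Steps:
g(F) = -F
Z(c) = 2*c
Z(g(-5))*(Q(9) + (-11 - 1*75)) = (2*(-1*(-5)))*(9 + (-11 - 1*75)) = (2*5)*(9 + (-11 - 75)) = 10*(9 - 86) = 10*(-77) = -770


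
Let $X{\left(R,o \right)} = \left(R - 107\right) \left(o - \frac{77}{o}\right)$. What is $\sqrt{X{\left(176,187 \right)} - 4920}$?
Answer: $\frac{2 \sqrt{574719}}{17} \approx 89.188$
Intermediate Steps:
$X{\left(R,o \right)} = \left(-107 + R\right) \left(o - \frac{77}{o}\right)$
$\sqrt{X{\left(176,187 \right)} - 4920} = \sqrt{\frac{8239 - 13552 + 187^{2} \left(-107 + 176\right)}{187} - 4920} = \sqrt{\frac{8239 - 13552 + 34969 \cdot 69}{187} - 4920} = \sqrt{\frac{8239 - 13552 + 2412861}{187} - 4920} = \sqrt{\frac{1}{187} \cdot 2407548 - 4920} = \sqrt{\frac{218868}{17} - 4920} = \sqrt{\frac{135228}{17}} = \frac{2 \sqrt{574719}}{17}$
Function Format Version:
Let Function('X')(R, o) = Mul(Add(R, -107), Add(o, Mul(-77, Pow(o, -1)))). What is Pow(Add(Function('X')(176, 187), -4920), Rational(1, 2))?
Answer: Mul(Rational(2, 17), Pow(574719, Rational(1, 2))) ≈ 89.188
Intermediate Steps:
Function('X')(R, o) = Mul(Add(-107, R), Add(o, Mul(-77, Pow(o, -1))))
Pow(Add(Function('X')(176, 187), -4920), Rational(1, 2)) = Pow(Add(Mul(Pow(187, -1), Add(8239, Mul(-77, 176), Mul(Pow(187, 2), Add(-107, 176)))), -4920), Rational(1, 2)) = Pow(Add(Mul(Rational(1, 187), Add(8239, -13552, Mul(34969, 69))), -4920), Rational(1, 2)) = Pow(Add(Mul(Rational(1, 187), Add(8239, -13552, 2412861)), -4920), Rational(1, 2)) = Pow(Add(Mul(Rational(1, 187), 2407548), -4920), Rational(1, 2)) = Pow(Add(Rational(218868, 17), -4920), Rational(1, 2)) = Pow(Rational(135228, 17), Rational(1, 2)) = Mul(Rational(2, 17), Pow(574719, Rational(1, 2)))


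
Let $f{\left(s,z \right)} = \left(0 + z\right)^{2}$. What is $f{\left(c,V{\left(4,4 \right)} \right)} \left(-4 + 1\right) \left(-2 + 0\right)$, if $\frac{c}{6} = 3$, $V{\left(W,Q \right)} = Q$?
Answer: $96$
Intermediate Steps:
$c = 18$ ($c = 6 \cdot 3 = 18$)
$f{\left(s,z \right)} = z^{2}$
$f{\left(c,V{\left(4,4 \right)} \right)} \left(-4 + 1\right) \left(-2 + 0\right) = 4^{2} \left(-4 + 1\right) \left(-2 + 0\right) = 16 \left(\left(-3\right) \left(-2\right)\right) = 16 \cdot 6 = 96$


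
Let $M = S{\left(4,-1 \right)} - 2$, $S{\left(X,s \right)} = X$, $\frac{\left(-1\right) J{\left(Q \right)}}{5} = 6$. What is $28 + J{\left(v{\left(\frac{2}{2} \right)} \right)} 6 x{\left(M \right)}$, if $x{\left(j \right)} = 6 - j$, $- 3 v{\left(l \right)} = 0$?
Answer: $-692$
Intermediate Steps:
$v{\left(l \right)} = 0$ ($v{\left(l \right)} = \left(- \frac{1}{3}\right) 0 = 0$)
$J{\left(Q \right)} = -30$ ($J{\left(Q \right)} = \left(-5\right) 6 = -30$)
$M = 2$ ($M = 4 - 2 = 2$)
$28 + J{\left(v{\left(\frac{2}{2} \right)} \right)} 6 x{\left(M \right)} = 28 + \left(-30\right) 6 \left(6 - 2\right) = 28 - 180 \left(6 - 2\right) = 28 - 720 = -692$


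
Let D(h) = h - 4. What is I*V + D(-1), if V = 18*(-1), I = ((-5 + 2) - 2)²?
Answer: -455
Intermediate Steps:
I = 25 (I = (-3 - 2)² = (-5)² = 25)
V = -18
D(h) = -4 + h
I*V + D(-1) = 25*(-18) + (-4 - 1) = -450 - 5 = -455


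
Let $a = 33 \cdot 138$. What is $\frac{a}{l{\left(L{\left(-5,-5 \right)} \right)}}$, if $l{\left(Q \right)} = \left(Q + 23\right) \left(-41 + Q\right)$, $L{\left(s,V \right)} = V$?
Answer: $- \frac{11}{2} \approx -5.5$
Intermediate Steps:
$l{\left(Q \right)} = \left(-41 + Q\right) \left(23 + Q\right)$ ($l{\left(Q \right)} = \left(23 + Q\right) \left(-41 + Q\right) = \left(-41 + Q\right) \left(23 + Q\right)$)
$a = 4554$
$\frac{a}{l{\left(L{\left(-5,-5 \right)} \right)}} = \frac{4554}{-943 + \left(-5\right)^{2} - -90} = \frac{4554}{-943 + 25 + 90} = \frac{4554}{-828} = 4554 \left(- \frac{1}{828}\right) = - \frac{11}{2}$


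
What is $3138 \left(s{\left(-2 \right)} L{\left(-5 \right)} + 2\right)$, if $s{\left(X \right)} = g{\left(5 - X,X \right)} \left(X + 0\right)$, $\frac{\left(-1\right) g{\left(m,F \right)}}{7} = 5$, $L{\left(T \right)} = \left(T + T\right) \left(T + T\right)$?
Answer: $21972276$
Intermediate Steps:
$L{\left(T \right)} = 4 T^{2}$ ($L{\left(T \right)} = 2 T 2 T = 4 T^{2}$)
$g{\left(m,F \right)} = -35$ ($g{\left(m,F \right)} = \left(-7\right) 5 = -35$)
$s{\left(X \right)} = - 35 X$ ($s{\left(X \right)} = - 35 \left(X + 0\right) = - 35 X$)
$3138 \left(s{\left(-2 \right)} L{\left(-5 \right)} + 2\right) = 3138 \left(\left(-35\right) \left(-2\right) 4 \left(-5\right)^{2} + 2\right) = 3138 \left(70 \cdot 4 \cdot 25 + 2\right) = 3138 \left(70 \cdot 100 + 2\right) = 3138 \left(7000 + 2\right) = 3138 \cdot 7002 = 21972276$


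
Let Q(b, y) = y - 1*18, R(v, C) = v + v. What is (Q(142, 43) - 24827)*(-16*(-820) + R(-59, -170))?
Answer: -322475604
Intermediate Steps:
R(v, C) = 2*v
Q(b, y) = -18 + y (Q(b, y) = y - 18 = -18 + y)
(Q(142, 43) - 24827)*(-16*(-820) + R(-59, -170)) = ((-18 + 43) - 24827)*(-16*(-820) + 2*(-59)) = (25 - 24827)*(13120 - 118) = -24802*13002 = -322475604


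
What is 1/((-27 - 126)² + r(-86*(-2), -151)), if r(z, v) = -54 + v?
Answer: 1/23204 ≈ 4.3096e-5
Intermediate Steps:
1/((-27 - 126)² + r(-86*(-2), -151)) = 1/((-27 - 126)² + (-54 - 151)) = 1/((-153)² - 205) = 1/(23409 - 205) = 1/23204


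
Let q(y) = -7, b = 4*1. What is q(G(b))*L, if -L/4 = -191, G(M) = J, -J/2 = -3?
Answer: -5348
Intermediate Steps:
J = 6 (J = -2*(-3) = 6)
b = 4
G(M) = 6
L = 764 (L = -4*(-191) = 764)
q(G(b))*L = -7*764 = -5348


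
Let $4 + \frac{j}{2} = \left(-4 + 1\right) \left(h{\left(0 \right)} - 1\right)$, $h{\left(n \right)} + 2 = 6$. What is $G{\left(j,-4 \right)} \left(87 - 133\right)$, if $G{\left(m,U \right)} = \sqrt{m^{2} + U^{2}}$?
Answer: $- 92 \sqrt{173} \approx -1210.1$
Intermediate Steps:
$h{\left(n \right)} = 4$ ($h{\left(n \right)} = -2 + 6 = 4$)
$j = -26$ ($j = -8 + 2 \left(-4 + 1\right) \left(4 - 1\right) = -8 + 2 \left(\left(-3\right) 3\right) = -8 + 2 \left(-9\right) = -8 - 18 = -26$)
$G{\left(m,U \right)} = \sqrt{U^{2} + m^{2}}$
$G{\left(j,-4 \right)} \left(87 - 133\right) = \sqrt{\left(-4\right)^{2} + \left(-26\right)^{2}} \left(87 - 133\right) = \sqrt{16 + 676} \left(-46\right) = \sqrt{692} \left(-46\right) = 2 \sqrt{173} \left(-46\right) = - 92 \sqrt{173}$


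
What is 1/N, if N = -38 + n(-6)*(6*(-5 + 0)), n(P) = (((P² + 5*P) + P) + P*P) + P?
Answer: -1/938 ≈ -0.0010661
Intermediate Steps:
n(P) = 2*P² + 7*P (n(P) = ((P² + 6*P) + P²) + P = (2*P² + 6*P) + P = 2*P² + 7*P)
N = -938 (N = -38 + (-6*(7 + 2*(-6)))*(6*(-5 + 0)) = -38 + (-6*(7 - 12))*(6*(-5)) = -38 - 6*(-5)*(-30) = -38 + 30*(-30) = -38 - 900 = -938)
1/N = 1/(-938) = -1/938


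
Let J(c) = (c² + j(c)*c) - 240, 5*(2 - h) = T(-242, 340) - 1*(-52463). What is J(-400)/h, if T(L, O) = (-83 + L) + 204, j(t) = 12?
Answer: -193700/13083 ≈ -14.805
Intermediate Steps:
T(L, O) = 121 + L
h = -52332/5 (h = 2 - ((121 - 242) - 1*(-52463))/5 = 2 - (-121 + 52463)/5 = 2 - ⅕*52342 = 2 - 52342/5 = -52332/5 ≈ -10466.)
J(c) = -240 + c² + 12*c (J(c) = (c² + 12*c) - 240 = -240 + c² + 12*c)
J(-400)/h = (-240 + (-400)² + 12*(-400))/(-52332/5) = (-240 + 160000 - 4800)*(-5/52332) = 154960*(-5/52332) = -193700/13083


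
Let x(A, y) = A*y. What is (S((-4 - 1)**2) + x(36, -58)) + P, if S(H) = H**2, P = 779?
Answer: -684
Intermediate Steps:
(S((-4 - 1)**2) + x(36, -58)) + P = (((-4 - 1)**2)**2 + 36*(-58)) + 779 = (((-5)**2)**2 - 2088) + 779 = (25**2 - 2088) + 779 = (625 - 2088) + 779 = -1463 + 779 = -684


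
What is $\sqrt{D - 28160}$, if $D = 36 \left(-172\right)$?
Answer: $4 i \sqrt{2147} \approx 185.34 i$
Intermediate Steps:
$D = -6192$
$\sqrt{D - 28160} = \sqrt{-6192 - 28160} = \sqrt{-34352} = 4 i \sqrt{2147}$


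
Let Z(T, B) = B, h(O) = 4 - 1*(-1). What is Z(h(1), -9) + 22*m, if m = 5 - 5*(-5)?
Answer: 651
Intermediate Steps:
h(O) = 5 (h(O) = 4 + 1 = 5)
m = 30 (m = 5 + 25 = 30)
Z(h(1), -9) + 22*m = -9 + 22*30 = -9 + 660 = 651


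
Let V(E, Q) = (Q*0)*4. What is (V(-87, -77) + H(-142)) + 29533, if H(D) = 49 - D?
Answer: 29724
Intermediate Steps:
V(E, Q) = 0 (V(E, Q) = 0*4 = 0)
(V(-87, -77) + H(-142)) + 29533 = (0 + (49 - 1*(-142))) + 29533 = (0 + (49 + 142)) + 29533 = (0 + 191) + 29533 = 191 + 29533 = 29724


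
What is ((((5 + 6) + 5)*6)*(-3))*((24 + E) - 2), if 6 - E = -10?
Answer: -10944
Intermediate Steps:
E = 16 (E = 6 - 1*(-10) = 6 + 10 = 16)
((((5 + 6) + 5)*6)*(-3))*((24 + E) - 2) = ((((5 + 6) + 5)*6)*(-3))*((24 + 16) - 2) = (((11 + 5)*6)*(-3))*(40 - 2) = ((16*6)*(-3))*38 = (96*(-3))*38 = -288*38 = -10944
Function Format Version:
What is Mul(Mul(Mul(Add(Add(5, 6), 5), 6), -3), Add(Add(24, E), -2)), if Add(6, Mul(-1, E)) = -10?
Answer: -10944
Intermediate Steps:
E = 16 (E = Add(6, Mul(-1, -10)) = Add(6, 10) = 16)
Mul(Mul(Mul(Add(Add(5, 6), 5), 6), -3), Add(Add(24, E), -2)) = Mul(Mul(Mul(Add(Add(5, 6), 5), 6), -3), Add(Add(24, 16), -2)) = Mul(Mul(Mul(Add(11, 5), 6), -3), Add(40, -2)) = Mul(Mul(Mul(16, 6), -3), 38) = Mul(Mul(96, -3), 38) = Mul(-288, 38) = -10944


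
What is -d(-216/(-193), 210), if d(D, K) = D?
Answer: -216/193 ≈ -1.1192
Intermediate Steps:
-d(-216/(-193), 210) = -(-216)/(-193) = -(-216)*(-1)/193 = -1*216/193 = -216/193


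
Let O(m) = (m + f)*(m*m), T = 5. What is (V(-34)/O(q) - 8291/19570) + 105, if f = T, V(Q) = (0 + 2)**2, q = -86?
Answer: 306511075301/2930979330 ≈ 104.58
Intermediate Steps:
V(Q) = 4 (V(Q) = 2**2 = 4)
f = 5
O(m) = m**2*(5 + m) (O(m) = (m + 5)*(m*m) = (5 + m)*m**2 = m**2*(5 + m))
(V(-34)/O(q) - 8291/19570) + 105 = (4/(((-86)**2*(5 - 86))) - 8291/19570) + 105 = (4/((7396*(-81))) - 8291*1/19570) + 105 = (4/(-599076) - 8291/19570) + 105 = (4*(-1/599076) - 8291/19570) + 105 = (-1/149769 - 8291/19570) + 105 = -1241754349/2930979330 + 105 = 306511075301/2930979330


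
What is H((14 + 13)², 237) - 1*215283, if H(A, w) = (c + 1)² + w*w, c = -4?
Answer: -159105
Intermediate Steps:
H(A, w) = 9 + w² (H(A, w) = (-4 + 1)² + w*w = (-3)² + w² = 9 + w²)
H((14 + 13)², 237) - 1*215283 = (9 + 237²) - 1*215283 = (9 + 56169) - 215283 = 56178 - 215283 = -159105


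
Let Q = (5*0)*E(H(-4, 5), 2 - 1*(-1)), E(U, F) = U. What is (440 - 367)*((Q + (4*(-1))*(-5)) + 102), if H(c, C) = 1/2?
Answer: 8906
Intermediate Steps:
H(c, C) = ½
Q = 0 (Q = (5*0)*(½) = 0*(½) = 0)
(440 - 367)*((Q + (4*(-1))*(-5)) + 102) = (440 - 367)*((0 + (4*(-1))*(-5)) + 102) = 73*((0 - 4*(-5)) + 102) = 73*((0 + 20) + 102) = 73*(20 + 102) = 73*122 = 8906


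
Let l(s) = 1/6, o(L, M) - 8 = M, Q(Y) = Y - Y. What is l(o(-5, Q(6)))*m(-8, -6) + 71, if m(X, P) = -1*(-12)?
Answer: 73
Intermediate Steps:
Q(Y) = 0
m(X, P) = 12
o(L, M) = 8 + M
l(s) = ⅙
l(o(-5, Q(6)))*m(-8, -6) + 71 = (⅙)*12 + 71 = 2 + 71 = 73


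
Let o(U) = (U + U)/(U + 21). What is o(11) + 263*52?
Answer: 218827/16 ≈ 13677.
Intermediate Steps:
o(U) = 2*U/(21 + U) (o(U) = (2*U)/(21 + U) = 2*U/(21 + U))
o(11) + 263*52 = 2*11/(21 + 11) + 263*52 = 2*11/32 + 13676 = 2*11*(1/32) + 13676 = 11/16 + 13676 = 218827/16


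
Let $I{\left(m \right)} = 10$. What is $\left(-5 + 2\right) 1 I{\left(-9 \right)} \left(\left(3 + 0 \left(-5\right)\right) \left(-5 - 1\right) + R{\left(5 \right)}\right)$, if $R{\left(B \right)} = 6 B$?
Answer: $-360$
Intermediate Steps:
$\left(-5 + 2\right) 1 I{\left(-9 \right)} \left(\left(3 + 0 \left(-5\right)\right) \left(-5 - 1\right) + R{\left(5 \right)}\right) = \left(-5 + 2\right) 1 \cdot 10 \left(\left(3 + 0 \left(-5\right)\right) \left(-5 - 1\right) + 6 \cdot 5\right) = \left(-3\right) 1 \cdot 10 \left(\left(3 + 0\right) \left(-5 - 1\right) + 30\right) = \left(-3\right) 10 \left(3 \left(-6\right) + 30\right) = - 30 \left(-18 + 30\right) = \left(-30\right) 12 = -360$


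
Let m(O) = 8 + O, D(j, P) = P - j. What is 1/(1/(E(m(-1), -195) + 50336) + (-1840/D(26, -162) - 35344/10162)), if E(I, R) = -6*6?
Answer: 12011992100/75786041607 ≈ 0.15850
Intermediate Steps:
E(I, R) = -36
1/(1/(E(m(-1), -195) + 50336) + (-1840/D(26, -162) - 35344/10162)) = 1/(1/(-36 + 50336) + (-1840/(-162 - 1*26) - 35344/10162)) = 1/(1/50300 + (-1840/(-162 - 26) - 35344*1/10162)) = 1/(1/50300 + (-1840/(-188) - 17672/5081)) = 1/(1/50300 + (-1840*(-1/188) - 17672/5081)) = 1/(1/50300 + (460/47 - 17672/5081)) = 1/(1/50300 + 1506676/238807) = 1/(75786041607/12011992100) = 12011992100/75786041607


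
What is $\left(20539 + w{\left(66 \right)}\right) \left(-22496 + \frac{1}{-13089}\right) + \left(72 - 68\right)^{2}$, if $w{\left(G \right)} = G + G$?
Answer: $- \frac{6086578737871}{13089} \approx -4.6501 \cdot 10^{8}$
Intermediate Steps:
$w{\left(G \right)} = 2 G$
$\left(20539 + w{\left(66 \right)}\right) \left(-22496 + \frac{1}{-13089}\right) + \left(72 - 68\right)^{2} = \left(20539 + 2 \cdot 66\right) \left(-22496 + \frac{1}{-13089}\right) + \left(72 - 68\right)^{2} = \left(20539 + 132\right) \left(-22496 - \frac{1}{13089}\right) + 4^{2} = 20671 \left(- \frac{294450145}{13089}\right) + 16 = - \frac{6086578947295}{13089} + 16 = - \frac{6086578737871}{13089}$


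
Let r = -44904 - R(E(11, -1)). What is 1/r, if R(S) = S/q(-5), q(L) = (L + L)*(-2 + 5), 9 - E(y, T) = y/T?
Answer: -3/134710 ≈ -2.2270e-5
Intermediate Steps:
E(y, T) = 9 - y/T
q(L) = 6*L (q(L) = (2*L)*3 = 6*L)
R(S) = -S/30 (R(S) = S/((6*(-5))) = S/(-30) = S*(-1/30) = -S/30)
r = -134710/3 (r = -44904 - (-1)*(9 - 1*11/(-1))/30 = -44904 - (-1)*(9 - 1*11*(-1))/30 = -44904 - (-1)*(9 + 11)/30 = -44904 - (-1)*20/30 = -44904 - 1*(-2/3) = -44904 + 2/3 = -134710/3 ≈ -44903.)
1/r = 1/(-134710/3) = -3/134710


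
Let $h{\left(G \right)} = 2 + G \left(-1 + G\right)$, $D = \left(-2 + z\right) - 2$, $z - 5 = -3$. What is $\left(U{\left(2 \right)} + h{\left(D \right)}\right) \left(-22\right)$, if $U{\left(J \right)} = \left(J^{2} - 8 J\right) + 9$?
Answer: $-110$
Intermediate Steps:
$z = 2$ ($z = 5 - 3 = 2$)
$U{\left(J \right)} = 9 + J^{2} - 8 J$
$D = -2$ ($D = \left(-2 + 2\right) - 2 = 0 - 2 = -2$)
$\left(U{\left(2 \right)} + h{\left(D \right)}\right) \left(-22\right) = \left(\left(9 + 2^{2} - 16\right) + \left(2 + \left(-2\right)^{2} - -2\right)\right) \left(-22\right) = \left(\left(9 + 4 - 16\right) + \left(2 + 4 + 2\right)\right) \left(-22\right) = \left(-3 + 8\right) \left(-22\right) = 5 \left(-22\right) = -110$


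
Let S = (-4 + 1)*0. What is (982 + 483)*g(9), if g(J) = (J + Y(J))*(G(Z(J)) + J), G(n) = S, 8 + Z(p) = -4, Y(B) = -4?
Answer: 65925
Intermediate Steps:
S = 0 (S = -3*0 = 0)
Z(p) = -12 (Z(p) = -8 - 4 = -12)
G(n) = 0
g(J) = J*(-4 + J) (g(J) = (J - 4)*(0 + J) = (-4 + J)*J = J*(-4 + J))
(982 + 483)*g(9) = (982 + 483)*(9*(-4 + 9)) = 1465*(9*5) = 1465*45 = 65925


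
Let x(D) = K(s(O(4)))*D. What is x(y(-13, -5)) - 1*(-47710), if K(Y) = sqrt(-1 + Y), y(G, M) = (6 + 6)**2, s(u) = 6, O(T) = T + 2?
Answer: 47710 + 144*sqrt(5) ≈ 48032.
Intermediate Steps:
O(T) = 2 + T
y(G, M) = 144 (y(G, M) = 12**2 = 144)
x(D) = D*sqrt(5) (x(D) = sqrt(-1 + 6)*D = sqrt(5)*D = D*sqrt(5))
x(y(-13, -5)) - 1*(-47710) = 144*sqrt(5) - 1*(-47710) = 144*sqrt(5) + 47710 = 47710 + 144*sqrt(5)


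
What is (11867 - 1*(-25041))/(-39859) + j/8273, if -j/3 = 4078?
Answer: -792974890/329753507 ≈ -2.4048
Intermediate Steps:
j = -12234 (j = -3*4078 = -12234)
(11867 - 1*(-25041))/(-39859) + j/8273 = (11867 - 1*(-25041))/(-39859) - 12234/8273 = (11867 + 25041)*(-1/39859) - 12234*1/8273 = 36908*(-1/39859) - 12234/8273 = -36908/39859 - 12234/8273 = -792974890/329753507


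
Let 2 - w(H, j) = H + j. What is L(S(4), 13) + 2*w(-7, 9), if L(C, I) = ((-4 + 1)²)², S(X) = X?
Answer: 81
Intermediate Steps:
L(C, I) = 81 (L(C, I) = ((-3)²)² = 9² = 81)
w(H, j) = 2 - H - j (w(H, j) = 2 - (H + j) = 2 + (-H - j) = 2 - H - j)
L(S(4), 13) + 2*w(-7, 9) = 81 + 2*(2 - 1*(-7) - 1*9) = 81 + 2*(2 + 7 - 9) = 81 + 2*0 = 81 + 0 = 81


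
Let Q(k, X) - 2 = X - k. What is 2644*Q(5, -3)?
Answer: -15864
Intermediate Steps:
Q(k, X) = 2 + X - k (Q(k, X) = 2 + (X - k) = 2 + X - k)
2644*Q(5, -3) = 2644*(2 - 3 - 1*5) = 2644*(2 - 3 - 5) = 2644*(-6) = -15864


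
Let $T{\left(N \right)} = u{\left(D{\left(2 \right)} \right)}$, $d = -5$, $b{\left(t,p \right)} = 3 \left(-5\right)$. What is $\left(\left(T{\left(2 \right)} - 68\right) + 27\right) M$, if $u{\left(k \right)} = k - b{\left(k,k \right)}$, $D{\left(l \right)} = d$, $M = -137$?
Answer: $4247$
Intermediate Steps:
$b{\left(t,p \right)} = -15$
$D{\left(l \right)} = -5$
$u{\left(k \right)} = 15 + k$ ($u{\left(k \right)} = k - -15 = k + 15 = 15 + k$)
$T{\left(N \right)} = 10$ ($T{\left(N \right)} = 15 - 5 = 10$)
$\left(\left(T{\left(2 \right)} - 68\right) + 27\right) M = \left(\left(10 - 68\right) + 27\right) \left(-137\right) = \left(-58 + 27\right) \left(-137\right) = \left(-31\right) \left(-137\right) = 4247$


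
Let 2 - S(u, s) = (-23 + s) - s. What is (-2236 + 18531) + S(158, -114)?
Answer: 16320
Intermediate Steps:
S(u, s) = 25 (S(u, s) = 2 - ((-23 + s) - s) = 2 - 1*(-23) = 2 + 23 = 25)
(-2236 + 18531) + S(158, -114) = (-2236 + 18531) + 25 = 16295 + 25 = 16320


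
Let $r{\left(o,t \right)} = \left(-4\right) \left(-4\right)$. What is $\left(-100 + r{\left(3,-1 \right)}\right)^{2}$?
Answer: $7056$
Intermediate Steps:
$r{\left(o,t \right)} = 16$
$\left(-100 + r{\left(3,-1 \right)}\right)^{2} = \left(-100 + 16\right)^{2} = \left(-84\right)^{2} = 7056$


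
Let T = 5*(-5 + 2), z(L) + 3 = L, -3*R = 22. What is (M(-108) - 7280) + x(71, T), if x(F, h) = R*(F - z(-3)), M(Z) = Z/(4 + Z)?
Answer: -611803/78 ≈ -7843.6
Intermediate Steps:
R = -22/3 (R = -⅓*22 = -22/3 ≈ -7.3333)
z(L) = -3 + L
T = -15 (T = 5*(-3) = -15)
M(Z) = Z/(4 + Z)
x(F, h) = -44 - 22*F/3 (x(F, h) = -22*(F - (-3 - 3))/3 = -22*(F - 1*(-6))/3 = -22*(F + 6)/3 = -22*(6 + F)/3 = -44 - 22*F/3)
(M(-108) - 7280) + x(71, T) = (-108/(4 - 108) - 7280) + (-44 - 22/3*71) = (-108/(-104) - 7280) + (-44 - 1562/3) = (-108*(-1/104) - 7280) - 1694/3 = (27/26 - 7280) - 1694/3 = -189253/26 - 1694/3 = -611803/78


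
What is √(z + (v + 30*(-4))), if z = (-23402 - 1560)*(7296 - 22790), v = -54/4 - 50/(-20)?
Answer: √386761097 ≈ 19666.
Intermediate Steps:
v = -11 (v = -54*¼ - 50*(-1/20) = -27/2 + 5/2 = -11)
z = 386761228 (z = -24962*(-15494) = 386761228)
√(z + (v + 30*(-4))) = √(386761228 + (-11 + 30*(-4))) = √(386761228 + (-11 - 120)) = √(386761228 - 131) = √386761097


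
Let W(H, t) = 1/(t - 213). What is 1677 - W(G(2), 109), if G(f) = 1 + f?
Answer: 174409/104 ≈ 1677.0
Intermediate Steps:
W(H, t) = 1/(-213 + t)
1677 - W(G(2), 109) = 1677 - 1/(-213 + 109) = 1677 - 1/(-104) = 1677 - 1*(-1/104) = 1677 + 1/104 = 174409/104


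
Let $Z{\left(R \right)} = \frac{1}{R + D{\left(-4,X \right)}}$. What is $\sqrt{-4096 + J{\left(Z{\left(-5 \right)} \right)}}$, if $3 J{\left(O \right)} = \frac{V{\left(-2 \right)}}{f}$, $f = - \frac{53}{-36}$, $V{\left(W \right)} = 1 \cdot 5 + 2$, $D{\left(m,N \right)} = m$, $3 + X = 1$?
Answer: $\frac{2 i \sqrt{2875303}}{53} \approx 63.988 i$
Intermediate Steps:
$X = -2$ ($X = -3 + 1 = -2$)
$V{\left(W \right)} = 7$ ($V{\left(W \right)} = 5 + 2 = 7$)
$f = \frac{53}{36}$ ($f = \left(-53\right) \left(- \frac{1}{36}\right) = \frac{53}{36} \approx 1.4722$)
$Z{\left(R \right)} = \frac{1}{-4 + R}$ ($Z{\left(R \right)} = \frac{1}{R - 4} = \frac{1}{-4 + R}$)
$J{\left(O \right)} = \frac{84}{53}$ ($J{\left(O \right)} = \frac{7 \frac{1}{\frac{53}{36}}}{3} = \frac{7 \cdot \frac{36}{53}}{3} = \frac{1}{3} \cdot \frac{252}{53} = \frac{84}{53}$)
$\sqrt{-4096 + J{\left(Z{\left(-5 \right)} \right)}} = \sqrt{-4096 + \frac{84}{53}} = \sqrt{- \frac{217004}{53}} = \frac{2 i \sqrt{2875303}}{53}$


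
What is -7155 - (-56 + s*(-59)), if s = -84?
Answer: -12055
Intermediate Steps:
-7155 - (-56 + s*(-59)) = -7155 - (-56 - 84*(-59)) = -7155 - (-56 + 4956) = -7155 - 1*4900 = -7155 - 4900 = -12055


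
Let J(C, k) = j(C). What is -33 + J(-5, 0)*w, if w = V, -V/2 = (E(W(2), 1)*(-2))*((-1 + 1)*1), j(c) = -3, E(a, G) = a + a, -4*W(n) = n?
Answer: -33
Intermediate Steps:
W(n) = -n/4
E(a, G) = 2*a
J(C, k) = -3
V = 0 (V = -2*(2*(-¼*2))*(-2)*(-1 + 1)*1 = -2*(2*(-½))*(-2)*0*1 = -2*(-1*(-2))*0 = -4*0 = -2*0 = 0)
w = 0
-33 + J(-5, 0)*w = -33 - 3*0 = -33 + 0 = -33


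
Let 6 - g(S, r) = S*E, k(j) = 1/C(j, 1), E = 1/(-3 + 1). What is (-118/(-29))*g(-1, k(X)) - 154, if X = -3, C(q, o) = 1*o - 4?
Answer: -3817/29 ≈ -131.62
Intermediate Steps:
C(q, o) = -4 + o (C(q, o) = o - 4 = -4 + o)
E = -½ (E = 1/(-2) = -½ ≈ -0.50000)
k(j) = -⅓ (k(j) = 1/(-4 + 1) = 1/(-3) = -⅓)
g(S, r) = 6 + S/2 (g(S, r) = 6 - S*(-1)/2 = 6 - (-1)*S/2 = 6 + S/2)
(-118/(-29))*g(-1, k(X)) - 154 = (-118/(-29))*(6 + (½)*(-1)) - 154 = (-118*(-1/29))*(6 - ½) - 154 = (118/29)*(11/2) - 154 = 649/29 - 154 = -3817/29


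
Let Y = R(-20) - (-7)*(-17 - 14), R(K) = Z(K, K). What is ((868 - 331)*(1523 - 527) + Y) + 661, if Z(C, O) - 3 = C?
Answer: 535279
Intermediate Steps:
Z(C, O) = 3 + C
R(K) = 3 + K
Y = -234 (Y = (3 - 20) - (-7)*(-17 - 14) = -17 - (-7)*(-31) = -17 - 1*217 = -17 - 217 = -234)
((868 - 331)*(1523 - 527) + Y) + 661 = ((868 - 331)*(1523 - 527) - 234) + 661 = (537*996 - 234) + 661 = (534852 - 234) + 661 = 534618 + 661 = 535279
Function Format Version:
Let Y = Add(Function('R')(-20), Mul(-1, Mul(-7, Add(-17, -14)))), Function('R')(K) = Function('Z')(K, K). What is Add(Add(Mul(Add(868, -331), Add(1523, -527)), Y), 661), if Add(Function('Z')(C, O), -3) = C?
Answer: 535279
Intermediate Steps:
Function('Z')(C, O) = Add(3, C)
Function('R')(K) = Add(3, K)
Y = -234 (Y = Add(Add(3, -20), Mul(-1, Mul(-7, Add(-17, -14)))) = Add(-17, Mul(-1, Mul(-7, -31))) = Add(-17, Mul(-1, 217)) = Add(-17, -217) = -234)
Add(Add(Mul(Add(868, -331), Add(1523, -527)), Y), 661) = Add(Add(Mul(Add(868, -331), Add(1523, -527)), -234), 661) = Add(Add(Mul(537, 996), -234), 661) = Add(Add(534852, -234), 661) = Add(534618, 661) = 535279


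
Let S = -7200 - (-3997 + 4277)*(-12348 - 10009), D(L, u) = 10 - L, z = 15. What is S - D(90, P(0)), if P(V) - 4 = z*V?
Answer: 6252840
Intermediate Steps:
P(V) = 4 + 15*V
S = 6252760 (S = -7200 - 280*(-22357) = -7200 - 1*(-6259960) = -7200 + 6259960 = 6252760)
S - D(90, P(0)) = 6252760 - (10 - 1*90) = 6252760 - (10 - 90) = 6252760 - 1*(-80) = 6252760 + 80 = 6252840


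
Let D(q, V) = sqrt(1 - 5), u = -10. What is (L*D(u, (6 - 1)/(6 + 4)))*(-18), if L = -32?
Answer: 1152*I ≈ 1152.0*I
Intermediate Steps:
D(q, V) = 2*I (D(q, V) = sqrt(-4) = 2*I)
(L*D(u, (6 - 1)/(6 + 4)))*(-18) = -64*I*(-18) = 1152*I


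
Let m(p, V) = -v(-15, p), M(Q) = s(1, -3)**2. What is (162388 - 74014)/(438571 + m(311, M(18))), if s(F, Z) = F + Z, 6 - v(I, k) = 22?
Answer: 88374/438587 ≈ 0.20150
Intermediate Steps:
v(I, k) = -16 (v(I, k) = 6 - 1*22 = 6 - 22 = -16)
M(Q) = 4 (M(Q) = (1 - 3)**2 = (-2)**2 = 4)
m(p, V) = 16 (m(p, V) = -1*(-16) = 16)
(162388 - 74014)/(438571 + m(311, M(18))) = (162388 - 74014)/(438571 + 16) = 88374/438587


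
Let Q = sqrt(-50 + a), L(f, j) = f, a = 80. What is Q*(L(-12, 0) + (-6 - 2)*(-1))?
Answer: -4*sqrt(30) ≈ -21.909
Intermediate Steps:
Q = sqrt(30) (Q = sqrt(-50 + 80) = sqrt(30) ≈ 5.4772)
Q*(L(-12, 0) + (-6 - 2)*(-1)) = sqrt(30)*(-12 + (-6 - 2)*(-1)) = sqrt(30)*(-12 - 8*(-1)) = sqrt(30)*(-12 + 8) = sqrt(30)*(-4) = -4*sqrt(30)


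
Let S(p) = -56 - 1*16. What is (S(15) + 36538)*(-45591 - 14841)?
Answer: -2203713312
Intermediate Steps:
S(p) = -72 (S(p) = -56 - 16 = -72)
(S(15) + 36538)*(-45591 - 14841) = (-72 + 36538)*(-45591 - 14841) = 36466*(-60432) = -2203713312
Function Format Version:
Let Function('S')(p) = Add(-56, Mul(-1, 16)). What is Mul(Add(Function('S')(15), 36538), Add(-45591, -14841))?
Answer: -2203713312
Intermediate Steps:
Function('S')(p) = -72 (Function('S')(p) = Add(-56, -16) = -72)
Mul(Add(Function('S')(15), 36538), Add(-45591, -14841)) = Mul(Add(-72, 36538), Add(-45591, -14841)) = Mul(36466, -60432) = -2203713312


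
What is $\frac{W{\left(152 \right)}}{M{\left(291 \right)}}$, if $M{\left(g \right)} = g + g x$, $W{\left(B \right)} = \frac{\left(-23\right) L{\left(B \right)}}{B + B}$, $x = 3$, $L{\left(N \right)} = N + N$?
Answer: $- \frac{23}{1164} \approx -0.019759$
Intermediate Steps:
$L{\left(N \right)} = 2 N$
$W{\left(B \right)} = -23$ ($W{\left(B \right)} = \frac{\left(-23\right) 2 B}{B + B} = \frac{\left(-46\right) B}{2 B} = - 46 B \frac{1}{2 B} = -23$)
$M{\left(g \right)} = 4 g$ ($M{\left(g \right)} = g + g 3 = g + 3 g = 4 g$)
$\frac{W{\left(152 \right)}}{M{\left(291 \right)}} = - \frac{23}{4 \cdot 291} = - \frac{23}{1164}$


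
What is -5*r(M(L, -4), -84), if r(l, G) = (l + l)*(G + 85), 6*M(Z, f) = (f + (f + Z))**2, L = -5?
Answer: -845/3 ≈ -281.67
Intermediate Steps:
M(Z, f) = (Z + 2*f)**2/6 (M(Z, f) = (f + (f + Z))**2/6 = (f + (Z + f))**2/6 = (Z + 2*f)**2/6)
r(l, G) = 2*l*(85 + G) (r(l, G) = (2*l)*(85 + G) = 2*l*(85 + G))
-5*r(M(L, -4), -84) = -10*(-5 + 2*(-4))**2/6*(85 - 84) = -10*(-5 - 8)**2/6 = -10*(1/6)*(-13)**2 = -10*(1/6)*169 = -10*169/6 = -5*169/3 = -845/3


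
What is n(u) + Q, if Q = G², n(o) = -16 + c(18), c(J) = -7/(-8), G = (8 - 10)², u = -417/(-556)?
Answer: 7/8 ≈ 0.87500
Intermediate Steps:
u = ¾ (u = -417*(-1/556) = ¾ ≈ 0.75000)
G = 4 (G = (-2)² = 4)
c(J) = 7/8 (c(J) = -7*(-⅛) = 7/8)
n(o) = -121/8 (n(o) = -16 + 7/8 = -121/8)
Q = 16 (Q = 4² = 16)
n(u) + Q = -121/8 + 16 = 7/8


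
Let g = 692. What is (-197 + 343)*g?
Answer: 101032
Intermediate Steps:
(-197 + 343)*g = (-197 + 343)*692 = 146*692 = 101032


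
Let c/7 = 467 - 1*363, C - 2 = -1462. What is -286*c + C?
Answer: -209668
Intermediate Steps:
C = -1460 (C = 2 - 1462 = -1460)
c = 728 (c = 7*(467 - 1*363) = 7*(467 - 363) = 7*104 = 728)
-286*c + C = -286*728 - 1460 = -208208 - 1460 = -209668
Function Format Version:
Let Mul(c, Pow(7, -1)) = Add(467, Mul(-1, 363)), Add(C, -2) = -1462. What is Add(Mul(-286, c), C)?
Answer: -209668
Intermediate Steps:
C = -1460 (C = Add(2, -1462) = -1460)
c = 728 (c = Mul(7, Add(467, Mul(-1, 363))) = Mul(7, Add(467, -363)) = Mul(7, 104) = 728)
Add(Mul(-286, c), C) = Add(Mul(-286, 728), -1460) = Add(-208208, -1460) = -209668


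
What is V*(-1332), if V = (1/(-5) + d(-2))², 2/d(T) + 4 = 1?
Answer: -25012/25 ≈ -1000.5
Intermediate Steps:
d(T) = -⅔ (d(T) = 2/(-4 + 1) = 2/(-3) = 2*(-⅓) = -⅔)
V = 169/225 (V = (1/(-5) - ⅔)² = (-⅕ - ⅔)² = (-13/15)² = 169/225 ≈ 0.75111)
V*(-1332) = (169/225)*(-1332) = -25012/25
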